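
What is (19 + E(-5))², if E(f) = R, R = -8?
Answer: 121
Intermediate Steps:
E(f) = -8
(19 + E(-5))² = (19 - 8)² = 11² = 121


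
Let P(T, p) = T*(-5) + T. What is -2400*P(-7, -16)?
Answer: -67200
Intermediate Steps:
P(T, p) = -4*T (P(T, p) = -5*T + T = -4*T)
-2400*P(-7, -16) = -(-9600)*(-7) = -2400*28 = -67200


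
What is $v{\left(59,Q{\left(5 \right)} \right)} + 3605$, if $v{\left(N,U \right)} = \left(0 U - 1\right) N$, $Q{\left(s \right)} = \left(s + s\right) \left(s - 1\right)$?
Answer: $3546$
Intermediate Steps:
$Q{\left(s \right)} = 2 s \left(-1 + s\right)$
$v{\left(N,U \right)} = - N$ ($v{\left(N,U \right)} = \left(0 - 1\right) N = - N$)
$v{\left(59,Q{\left(5 \right)} \right)} + 3605 = \left(-1\right) 59 + 3605 = -59 + 3605 = 3546$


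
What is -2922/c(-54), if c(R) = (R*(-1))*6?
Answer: -487/54 ≈ -9.0185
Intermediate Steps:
c(R) = -6*R (c(R) = -R*6 = -6*R)
-2922/c(-54) = -2922/((-6*(-54))) = -2922/324 = -2922*1/324 = -487/54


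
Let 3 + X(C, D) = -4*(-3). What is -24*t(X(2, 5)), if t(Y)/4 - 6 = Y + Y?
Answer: -2304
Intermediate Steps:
X(C, D) = 9 (X(C, D) = -3 - 4*(-3) = -3 + 12 = 9)
t(Y) = 24 + 8*Y (t(Y) = 24 + 4*(Y + Y) = 24 + 4*(2*Y) = 24 + 8*Y)
-24*t(X(2, 5)) = -24*(24 + 8*9) = -24*(24 + 72) = -24*96 = -2304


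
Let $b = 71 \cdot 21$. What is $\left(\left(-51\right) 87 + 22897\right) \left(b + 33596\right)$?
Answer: $647706020$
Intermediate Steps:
$b = 1491$
$\left(\left(-51\right) 87 + 22897\right) \left(b + 33596\right) = \left(\left(-51\right) 87 + 22897\right) \left(1491 + 33596\right) = \left(-4437 + 22897\right) 35087 = 18460 \cdot 35087 = 647706020$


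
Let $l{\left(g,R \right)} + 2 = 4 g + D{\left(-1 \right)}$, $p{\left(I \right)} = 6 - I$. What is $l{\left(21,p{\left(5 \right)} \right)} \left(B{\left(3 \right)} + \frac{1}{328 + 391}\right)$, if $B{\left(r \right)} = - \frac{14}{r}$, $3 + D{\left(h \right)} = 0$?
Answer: $- \frac{794977}{2157} \approx -368.56$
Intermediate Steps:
$D{\left(h \right)} = -3$ ($D{\left(h \right)} = -3 + 0 = -3$)
$l{\left(g,R \right)} = -5 + 4 g$ ($l{\left(g,R \right)} = -2 + \left(4 g - 3\right) = -2 + \left(-3 + 4 g\right) = -5 + 4 g$)
$l{\left(21,p{\left(5 \right)} \right)} \left(B{\left(3 \right)} + \frac{1}{328 + 391}\right) = \left(-5 + 4 \cdot 21\right) \left(- \frac{14}{3} + \frac{1}{328 + 391}\right) = \left(-5 + 84\right) \left(\left(-14\right) \frac{1}{3} + \frac{1}{719}\right) = 79 \left(- \frac{14}{3} + \frac{1}{719}\right) = 79 \left(- \frac{10063}{2157}\right) = - \frac{794977}{2157}$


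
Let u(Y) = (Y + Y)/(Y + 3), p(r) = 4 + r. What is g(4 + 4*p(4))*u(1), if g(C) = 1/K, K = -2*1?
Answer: -1/4 ≈ -0.25000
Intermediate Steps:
K = -2
u(Y) = 2*Y/(3 + Y) (u(Y) = (2*Y)/(3 + Y) = 2*Y/(3 + Y))
g(C) = -1/2 (g(C) = 1/(-2) = -1/2)
g(4 + 4*p(4))*u(1) = -1/(3 + 1) = -1/4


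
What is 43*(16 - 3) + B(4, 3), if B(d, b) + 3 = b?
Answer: 559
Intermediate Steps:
B(d, b) = -3 + b
43*(16 - 3) + B(4, 3) = 43*(16 - 3) + (-3 + 3) = 43*13 + 0 = 559 + 0 = 559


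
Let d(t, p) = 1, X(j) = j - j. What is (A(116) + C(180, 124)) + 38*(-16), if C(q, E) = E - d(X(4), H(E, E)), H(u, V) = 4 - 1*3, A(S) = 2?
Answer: -483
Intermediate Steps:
X(j) = 0
H(u, V) = 1 (H(u, V) = 4 - 3 = 1)
C(q, E) = -1 + E (C(q, E) = E - 1*1 = E - 1 = -1 + E)
(A(116) + C(180, 124)) + 38*(-16) = (2 + (-1 + 124)) + 38*(-16) = (2 + 123) - 608 = 125 - 608 = -483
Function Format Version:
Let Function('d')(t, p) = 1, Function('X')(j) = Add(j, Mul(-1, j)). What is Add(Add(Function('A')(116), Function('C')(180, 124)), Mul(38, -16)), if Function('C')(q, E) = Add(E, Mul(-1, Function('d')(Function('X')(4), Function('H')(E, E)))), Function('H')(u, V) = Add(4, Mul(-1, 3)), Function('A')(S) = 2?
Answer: -483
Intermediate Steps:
Function('X')(j) = 0
Function('H')(u, V) = 1 (Function('H')(u, V) = Add(4, -3) = 1)
Function('C')(q, E) = Add(-1, E) (Function('C')(q, E) = Add(E, Mul(-1, 1)) = Add(E, -1) = Add(-1, E))
Add(Add(Function('A')(116), Function('C')(180, 124)), Mul(38, -16)) = Add(Add(2, Add(-1, 124)), Mul(38, -16)) = Add(Add(2, 123), -608) = Add(125, -608) = -483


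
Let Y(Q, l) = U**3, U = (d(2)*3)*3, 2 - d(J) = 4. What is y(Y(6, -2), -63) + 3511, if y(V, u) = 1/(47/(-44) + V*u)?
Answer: 56759728371/16166257 ≈ 3511.0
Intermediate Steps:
d(J) = -2 (d(J) = 2 - 1*4 = 2 - 4 = -2)
U = -18 (U = -2*3*3 = -6*3 = -18)
Y(Q, l) = -5832 (Y(Q, l) = (-18)**3 = -5832)
y(V, u) = 1/(-47/44 + V*u) (y(V, u) = 1/(47*(-1/44) + V*u) = 1/(-47/44 + V*u))
y(Y(6, -2), -63) + 3511 = 44/(-47 + 44*(-5832)*(-63)) + 3511 = 44/(-47 + 16166304) + 3511 = 44/16166257 + 3511 = 56759728371/16166257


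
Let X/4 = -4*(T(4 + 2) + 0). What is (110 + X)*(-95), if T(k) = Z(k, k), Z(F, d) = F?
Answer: -1330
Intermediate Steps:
T(k) = k
X = -96 (X = 4*(-4*((4 + 2) + 0)) = 4*(-4*(6 + 0)) = 4*(-4*6) = 4*(-24) = -96)
(110 + X)*(-95) = (110 - 96)*(-95) = 14*(-95) = -1330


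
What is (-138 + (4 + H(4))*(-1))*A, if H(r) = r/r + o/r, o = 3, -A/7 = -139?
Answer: -559475/4 ≈ -1.3987e+5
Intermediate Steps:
A = 973 (A = -7*(-139) = 973)
H(r) = 1 + 3/r (H(r) = r/r + 3/r = 1 + 3/r)
(-138 + (4 + H(4))*(-1))*A = (-138 + (4 + (3 + 4)/4)*(-1))*973 = (-138 + (4 + (¼)*7)*(-1))*973 = (-138 + (4 + 7/4)*(-1))*973 = (-138 + (23/4)*(-1))*973 = (-138 - 23/4)*973 = -575/4*973 = -559475/4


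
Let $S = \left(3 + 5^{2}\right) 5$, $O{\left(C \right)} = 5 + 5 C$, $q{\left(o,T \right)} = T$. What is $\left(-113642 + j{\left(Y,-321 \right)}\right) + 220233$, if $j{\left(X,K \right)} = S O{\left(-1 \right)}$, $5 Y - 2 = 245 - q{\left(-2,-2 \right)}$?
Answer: $106591$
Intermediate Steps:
$S = 140$ ($S = \left(3 + 25\right) 5 = 28 \cdot 5 = 140$)
$Y = \frac{249}{5}$ ($Y = \frac{2}{5} + \frac{245 - -2}{5} = \frac{2}{5} + \frac{245 + 2}{5} = \frac{2}{5} + \frac{1}{5} \cdot 247 = \frac{2}{5} + \frac{247}{5} = \frac{249}{5} \approx 49.8$)
$j{\left(X,K \right)} = 0$ ($j{\left(X,K \right)} = 140 \left(5 + 5 \left(-1\right)\right) = 140 \left(5 - 5\right) = 140 \cdot 0 = 0$)
$\left(-113642 + j{\left(Y,-321 \right)}\right) + 220233 = \left(-113642 + 0\right) + 220233 = -113642 + 220233 = 106591$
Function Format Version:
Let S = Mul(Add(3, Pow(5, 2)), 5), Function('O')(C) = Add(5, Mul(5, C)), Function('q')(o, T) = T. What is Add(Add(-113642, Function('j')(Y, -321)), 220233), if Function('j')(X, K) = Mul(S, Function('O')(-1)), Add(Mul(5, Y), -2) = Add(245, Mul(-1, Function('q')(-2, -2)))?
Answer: 106591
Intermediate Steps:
S = 140 (S = Mul(Add(3, 25), 5) = Mul(28, 5) = 140)
Y = Rational(249, 5) (Y = Add(Rational(2, 5), Mul(Rational(1, 5), Add(245, Mul(-1, -2)))) = Add(Rational(2, 5), Mul(Rational(1, 5), Add(245, 2))) = Add(Rational(2, 5), Mul(Rational(1, 5), 247)) = Add(Rational(2, 5), Rational(247, 5)) = Rational(249, 5) ≈ 49.800)
Function('j')(X, K) = 0 (Function('j')(X, K) = Mul(140, Add(5, Mul(5, -1))) = Mul(140, Add(5, -5)) = Mul(140, 0) = 0)
Add(Add(-113642, Function('j')(Y, -321)), 220233) = Add(Add(-113642, 0), 220233) = Add(-113642, 220233) = 106591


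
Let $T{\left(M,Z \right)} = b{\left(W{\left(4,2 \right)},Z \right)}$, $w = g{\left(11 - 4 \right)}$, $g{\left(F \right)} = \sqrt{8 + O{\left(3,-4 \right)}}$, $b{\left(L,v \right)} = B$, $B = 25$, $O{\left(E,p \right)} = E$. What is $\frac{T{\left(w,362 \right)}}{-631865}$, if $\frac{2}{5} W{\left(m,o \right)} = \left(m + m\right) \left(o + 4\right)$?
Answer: $- \frac{5}{126373} \approx -3.9565 \cdot 10^{-5}$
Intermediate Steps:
$W{\left(m,o \right)} = 5 m \left(4 + o\right)$ ($W{\left(m,o \right)} = \frac{5 \left(m + m\right) \left(o + 4\right)}{2} = \frac{5 \cdot 2 m \left(4 + o\right)}{2} = 5 m \left(4 + o\right)$)
$b{\left(L,v \right)} = 25$
$g{\left(F \right)} = \sqrt{11}$ ($g{\left(F \right)} = \sqrt{8 + 3} = \sqrt{11}$)
$w = \sqrt{11} \approx 3.3166$
$T{\left(M,Z \right)} = 25$
$\frac{T{\left(w,362 \right)}}{-631865} = \frac{25}{-631865} = 25 \left(- \frac{1}{631865}\right) = - \frac{5}{126373}$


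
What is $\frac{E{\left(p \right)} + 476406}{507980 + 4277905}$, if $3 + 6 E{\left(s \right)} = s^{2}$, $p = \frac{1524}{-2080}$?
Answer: $\frac{257640142787}{2588206608000} \approx 0.099544$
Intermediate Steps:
$p = - \frac{381}{520}$ ($p = 1524 \left(- \frac{1}{2080}\right) = - \frac{381}{520} \approx -0.73269$)
$E{\left(s \right)} = - \frac{1}{2} + \frac{s^{2}}{6}$
$\frac{E{\left(p \right)} + 476406}{507980 + 4277905} = \frac{\left(- \frac{1}{2} + \frac{\left(- \frac{381}{520}\right)^{2}}{6}\right) + 476406}{507980 + 4277905} = \frac{\left(- \frac{1}{2} + \frac{1}{6} \cdot \frac{145161}{270400}\right) + 476406}{4785885} = \left(\left(- \frac{1}{2} + \frac{48387}{540800}\right) + 476406\right) \frac{1}{4785885} = \left(- \frac{222013}{540800} + 476406\right) \frac{1}{4785885} = \frac{257640142787}{540800} \cdot \frac{1}{4785885} = \frac{257640142787}{2588206608000}$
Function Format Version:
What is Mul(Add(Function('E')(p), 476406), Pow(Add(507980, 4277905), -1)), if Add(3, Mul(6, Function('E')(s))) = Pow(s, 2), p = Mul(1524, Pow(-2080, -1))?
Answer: Rational(257640142787, 2588206608000) ≈ 0.099544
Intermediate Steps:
p = Rational(-381, 520) (p = Mul(1524, Rational(-1, 2080)) = Rational(-381, 520) ≈ -0.73269)
Function('E')(s) = Add(Rational(-1, 2), Mul(Rational(1, 6), Pow(s, 2)))
Mul(Add(Function('E')(p), 476406), Pow(Add(507980, 4277905), -1)) = Mul(Add(Add(Rational(-1, 2), Mul(Rational(1, 6), Pow(Rational(-381, 520), 2))), 476406), Pow(Add(507980, 4277905), -1)) = Mul(Add(Add(Rational(-1, 2), Mul(Rational(1, 6), Rational(145161, 270400))), 476406), Pow(4785885, -1)) = Mul(Add(Add(Rational(-1, 2), Rational(48387, 540800)), 476406), Rational(1, 4785885)) = Mul(Add(Rational(-222013, 540800), 476406), Rational(1, 4785885)) = Mul(Rational(257640142787, 540800), Rational(1, 4785885)) = Rational(257640142787, 2588206608000)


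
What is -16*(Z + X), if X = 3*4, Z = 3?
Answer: -240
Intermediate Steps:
X = 12
-16*(Z + X) = -16*(3 + 12) = -16*15 = -240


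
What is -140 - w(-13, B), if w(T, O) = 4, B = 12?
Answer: -144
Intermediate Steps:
-140 - w(-13, B) = -140 - 1*4 = -140 - 4 = -144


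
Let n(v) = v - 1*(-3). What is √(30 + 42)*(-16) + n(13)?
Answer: 16 - 96*√2 ≈ -119.76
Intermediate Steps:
n(v) = 3 + v (n(v) = v + 3 = 3 + v)
√(30 + 42)*(-16) + n(13) = √(30 + 42)*(-16) + (3 + 13) = √72*(-16) + 16 = (6*√2)*(-16) + 16 = -96*√2 + 16 = 16 - 96*√2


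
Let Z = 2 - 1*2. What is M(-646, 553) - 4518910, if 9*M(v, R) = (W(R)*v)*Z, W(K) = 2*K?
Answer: -4518910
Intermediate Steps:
Z = 0 (Z = 2 - 2 = 0)
M(v, R) = 0 (M(v, R) = (((2*R)*v)*0)/9 = ((2*R*v)*0)/9 = (1/9)*0 = 0)
M(-646, 553) - 4518910 = 0 - 4518910 = -4518910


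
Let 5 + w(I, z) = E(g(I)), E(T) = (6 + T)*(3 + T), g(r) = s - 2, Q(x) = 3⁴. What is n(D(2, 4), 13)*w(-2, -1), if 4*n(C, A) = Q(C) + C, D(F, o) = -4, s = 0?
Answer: -77/4 ≈ -19.250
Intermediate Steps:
Q(x) = 81
g(r) = -2 (g(r) = 0 - 2 = -2)
n(C, A) = 81/4 + C/4 (n(C, A) = (81 + C)/4 = 81/4 + C/4)
E(T) = (3 + T)*(6 + T)
w(I, z) = -1 (w(I, z) = -5 + (18 + (-2)² + 9*(-2)) = -5 + (18 + 4 - 18) = -5 + 4 = -1)
n(D(2, 4), 13)*w(-2, -1) = (81/4 + (¼)*(-4))*(-1) = (81/4 - 1)*(-1) = (77/4)*(-1) = -77/4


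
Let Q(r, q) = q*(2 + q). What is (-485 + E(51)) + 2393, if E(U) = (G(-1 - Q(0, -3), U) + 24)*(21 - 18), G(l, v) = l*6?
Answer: 1908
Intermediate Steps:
G(l, v) = 6*l
E(U) = 0 (E(U) = (6*(-1 - (-3)*(2 - 3)) + 24)*(21 - 18) = (6*(-1 - (-3)*(-1)) + 24)*3 = (6*(-1 - 1*3) + 24)*3 = (6*(-1 - 3) + 24)*3 = (6*(-4) + 24)*3 = (-24 + 24)*3 = 0*3 = 0)
(-485 + E(51)) + 2393 = (-485 + 0) + 2393 = -485 + 2393 = 1908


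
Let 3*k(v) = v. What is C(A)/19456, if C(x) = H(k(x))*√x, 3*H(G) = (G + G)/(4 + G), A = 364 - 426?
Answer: 31*I*√62/729600 ≈ 0.00033456*I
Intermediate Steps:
A = -62
k(v) = v/3
H(G) = 2*G/(3*(4 + G)) (H(G) = ((G + G)/(4 + G))/3 = ((2*G)/(4 + G))/3 = (2*G/(4 + G))/3 = 2*G/(3*(4 + G)))
C(x) = 2*x^(3/2)/(9*(4 + x/3)) (C(x) = (2*(x/3)/(3*(4 + x/3)))*√x = (2*x/(9*(4 + x/3)))*√x = 2*x^(3/2)/(9*(4 + x/3)))
C(A)/19456 = (2*(-62)^(3/2)/(3*(12 - 62)))/19456 = ((⅔)*(-62*I*√62)/(-50))*(1/19456) = ((⅔)*(-62*I*√62)*(-1/50))*(1/19456) = (62*I*√62/75)*(1/19456) = 31*I*√62/729600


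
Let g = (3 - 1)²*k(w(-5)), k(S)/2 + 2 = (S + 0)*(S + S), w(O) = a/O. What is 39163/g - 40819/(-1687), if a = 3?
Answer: -1641249861/431872 ≈ -3800.3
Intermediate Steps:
w(O) = 3/O
k(S) = -4 + 4*S² (k(S) = -4 + 2*((S + 0)*(S + S)) = -4 + 2*(S*(2*S)) = -4 + 2*(2*S²) = -4 + 4*S²)
g = -256/25 (g = (3 - 1)²*(-4 + 4*(3/(-5))²) = 2²*(-4 + 4*(3*(-⅕))²) = 4*(-4 + 4*(-⅗)²) = 4*(-4 + 4*(9/25)) = 4*(-4 + 36/25) = 4*(-64/25) = -256/25 ≈ -10.240)
39163/g - 40819/(-1687) = 39163/(-256/25) - 40819/(-1687) = 39163*(-25/256) - 40819*(-1/1687) = -979075/256 + 40819/1687 = -1641249861/431872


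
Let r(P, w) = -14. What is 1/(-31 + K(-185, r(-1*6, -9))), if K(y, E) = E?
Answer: -1/45 ≈ -0.022222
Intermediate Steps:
1/(-31 + K(-185, r(-1*6, -9))) = 1/(-31 - 14) = 1/(-45) = -1/45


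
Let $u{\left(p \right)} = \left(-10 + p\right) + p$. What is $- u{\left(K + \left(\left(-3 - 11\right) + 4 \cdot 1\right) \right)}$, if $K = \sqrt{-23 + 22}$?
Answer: $30 - 2 i \approx 30.0 - 2.0 i$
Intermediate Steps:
$K = i$ ($K = \sqrt{-1} = i \approx 1.0 i$)
$u{\left(p \right)} = -10 + 2 p$
$- u{\left(K + \left(\left(-3 - 11\right) + 4 \cdot 1\right) \right)} = - (-10 + 2 \left(i + \left(\left(-3 - 11\right) + 4 \cdot 1\right)\right)) = - (-10 + 2 \left(i + \left(-14 + 4\right)\right)) = - (-10 + 2 \left(i - 10\right)) = - (-10 + 2 \left(-10 + i\right)) = - (-10 - \left(20 - 2 i\right)) = - (-30 + 2 i) = 30 - 2 i$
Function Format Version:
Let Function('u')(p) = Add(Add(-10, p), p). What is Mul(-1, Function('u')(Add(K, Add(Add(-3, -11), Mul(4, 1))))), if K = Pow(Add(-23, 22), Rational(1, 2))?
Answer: Add(30, Mul(-2, I)) ≈ Add(30.000, Mul(-2.0000, I))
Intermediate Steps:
K = I (K = Pow(-1, Rational(1, 2)) = I ≈ Mul(1.0000, I))
Function('u')(p) = Add(-10, Mul(2, p))
Mul(-1, Function('u')(Add(K, Add(Add(-3, -11), Mul(4, 1))))) = Mul(-1, Add(-10, Mul(2, Add(I, Add(Add(-3, -11), Mul(4, 1)))))) = Mul(-1, Add(-10, Mul(2, Add(I, Add(-14, 4))))) = Mul(-1, Add(-10, Mul(2, Add(I, -10)))) = Mul(-1, Add(-10, Mul(2, Add(-10, I)))) = Mul(-1, Add(-10, Add(-20, Mul(2, I)))) = Mul(-1, Add(-30, Mul(2, I))) = Add(30, Mul(-2, I))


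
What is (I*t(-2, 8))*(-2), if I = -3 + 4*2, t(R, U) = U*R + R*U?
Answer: 320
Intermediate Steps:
t(R, U) = 2*R*U (t(R, U) = R*U + R*U = 2*R*U)
I = 5 (I = -3 + 8 = 5)
(I*t(-2, 8))*(-2) = (5*(2*(-2)*8))*(-2) = (5*(-32))*(-2) = -160*(-2) = 320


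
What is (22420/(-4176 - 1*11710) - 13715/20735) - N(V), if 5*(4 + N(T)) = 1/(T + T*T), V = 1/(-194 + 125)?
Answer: 13723826437/861497780 ≈ 15.930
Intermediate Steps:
V = -1/69 (V = 1/(-69) = -1/69 ≈ -0.014493)
N(T) = -4 + 1/(5*(T + T**2)) (N(T) = -4 + 1/(5*(T + T*T)) = -4 + 1/(5*(T + T**2)))
(22420/(-4176 - 1*11710) - 13715/20735) - N(V) = (22420/(-4176 - 1*11710) - 13715/20735) - (1 - 20*(-1/69) - 20*(-1/69)**2)/(5*(-1/69)*(1 - 1/69)) = (22420/(-4176 - 11710) - 13715*1/20735) - (-69)*(1 + 20/69 - 20*1/4761)/(5*68/69) = (22420/(-15886) - 211/319) - (-69)*69*(1 + 20/69 - 20/4761)/(5*68) = (22420*(-1/15886) - 211/319) - (-69)*69*6121/(5*68*4761) = (-11210/7943 - 211/319) - 1*(-6121/340) = -5251963/2533817 + 6121/340 = 13723826437/861497780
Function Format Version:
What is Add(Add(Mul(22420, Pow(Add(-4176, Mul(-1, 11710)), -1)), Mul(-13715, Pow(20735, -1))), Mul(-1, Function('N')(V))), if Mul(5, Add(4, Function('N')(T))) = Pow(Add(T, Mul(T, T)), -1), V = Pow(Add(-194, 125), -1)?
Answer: Rational(13723826437, 861497780) ≈ 15.930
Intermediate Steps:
V = Rational(-1, 69) (V = Pow(-69, -1) = Rational(-1, 69) ≈ -0.014493)
Function('N')(T) = Add(-4, Mul(Rational(1, 5), Pow(Add(T, Pow(T, 2)), -1))) (Function('N')(T) = Add(-4, Mul(Rational(1, 5), Pow(Add(T, Mul(T, T)), -1))) = Add(-4, Mul(Rational(1, 5), Pow(Add(T, Pow(T, 2)), -1))))
Add(Add(Mul(22420, Pow(Add(-4176, Mul(-1, 11710)), -1)), Mul(-13715, Pow(20735, -1))), Mul(-1, Function('N')(V))) = Add(Add(Mul(22420, Pow(Add(-4176, Mul(-1, 11710)), -1)), Mul(-13715, Pow(20735, -1))), Mul(-1, Mul(Rational(1, 5), Pow(Rational(-1, 69), -1), Pow(Add(1, Rational(-1, 69)), -1), Add(1, Mul(-20, Rational(-1, 69)), Mul(-20, Pow(Rational(-1, 69), 2)))))) = Add(Add(Mul(22420, Pow(Add(-4176, -11710), -1)), Mul(-13715, Rational(1, 20735))), Mul(-1, Mul(Rational(1, 5), -69, Pow(Rational(68, 69), -1), Add(1, Rational(20, 69), Mul(-20, Rational(1, 4761)))))) = Add(Add(Mul(22420, Pow(-15886, -1)), Rational(-211, 319)), Mul(-1, Mul(Rational(1, 5), -69, Rational(69, 68), Add(1, Rational(20, 69), Rational(-20, 4761))))) = Add(Add(Mul(22420, Rational(-1, 15886)), Rational(-211, 319)), Mul(-1, Mul(Rational(1, 5), -69, Rational(69, 68), Rational(6121, 4761)))) = Add(Add(Rational(-11210, 7943), Rational(-211, 319)), Mul(-1, Rational(-6121, 340))) = Add(Rational(-5251963, 2533817), Rational(6121, 340)) = Rational(13723826437, 861497780)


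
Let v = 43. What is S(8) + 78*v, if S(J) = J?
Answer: 3362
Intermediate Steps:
S(8) + 78*v = 8 + 78*43 = 8 + 3354 = 3362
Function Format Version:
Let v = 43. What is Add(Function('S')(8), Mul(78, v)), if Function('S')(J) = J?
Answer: 3362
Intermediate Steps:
Add(Function('S')(8), Mul(78, v)) = Add(8, Mul(78, 43)) = Add(8, 3354) = 3362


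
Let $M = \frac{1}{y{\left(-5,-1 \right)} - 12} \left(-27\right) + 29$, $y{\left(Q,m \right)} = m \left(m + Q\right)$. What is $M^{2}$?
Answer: $\frac{4489}{4} \approx 1122.3$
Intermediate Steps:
$y{\left(Q,m \right)} = m \left(Q + m\right)$
$M = \frac{67}{2}$ ($M = \frac{1}{- (-5 - 1) - 12} \left(-27\right) + 29 = \frac{1}{\left(-1\right) \left(-6\right) - 12} \left(-27\right) + 29 = \frac{1}{6 - 12} \left(-27\right) + 29 = \frac{1}{-6} \left(-27\right) + 29 = \left(- \frac{1}{6}\right) \left(-27\right) + 29 = \frac{9}{2} + 29 = \frac{67}{2} \approx 33.5$)
$M^{2} = \left(\frac{67}{2}\right)^{2} = \frac{4489}{4}$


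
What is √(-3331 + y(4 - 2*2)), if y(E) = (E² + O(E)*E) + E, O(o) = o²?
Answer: I*√3331 ≈ 57.715*I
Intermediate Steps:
y(E) = E + E² + E³ (y(E) = (E² + E²*E) + E = (E² + E³) + E = E + E² + E³)
√(-3331 + y(4 - 2*2)) = √(-3331 + (4 - 2*2)*(1 + (4 - 2*2) + (4 - 2*2)²)) = √(-3331 + (4 - 4)*(1 + (4 - 4) + (4 - 4)²)) = √(-3331 + 0*(1 + 0 + 0²)) = √(-3331 + 0*(1 + 0 + 0)) = √(-3331 + 0*1) = √(-3331 + 0) = √(-3331) = I*√3331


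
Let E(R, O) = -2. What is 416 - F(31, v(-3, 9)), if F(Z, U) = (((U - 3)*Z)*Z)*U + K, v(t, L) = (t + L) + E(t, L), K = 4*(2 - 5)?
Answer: -3416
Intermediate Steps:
K = -12 (K = 4*(-3) = -12)
v(t, L) = -2 + L + t (v(t, L) = (t + L) - 2 = (L + t) - 2 = -2 + L + t)
F(Z, U) = -12 + U*Z**2*(-3 + U) (F(Z, U) = (((U - 3)*Z)*Z)*U - 12 = (((-3 + U)*Z)*Z)*U - 12 = ((Z*(-3 + U))*Z)*U - 12 = (Z**2*(-3 + U))*U - 12 = U*Z**2*(-3 + U) - 12 = -12 + U*Z**2*(-3 + U))
416 - F(31, v(-3, 9)) = 416 - (-12 + (-2 + 9 - 3)**2*31**2 - 3*(-2 + 9 - 3)*31**2) = 416 - (-12 + 4**2*961 - 3*4*961) = 416 - (-12 + 16*961 - 11532) = 416 - (-12 + 15376 - 11532) = 416 - 1*3832 = 416 - 3832 = -3416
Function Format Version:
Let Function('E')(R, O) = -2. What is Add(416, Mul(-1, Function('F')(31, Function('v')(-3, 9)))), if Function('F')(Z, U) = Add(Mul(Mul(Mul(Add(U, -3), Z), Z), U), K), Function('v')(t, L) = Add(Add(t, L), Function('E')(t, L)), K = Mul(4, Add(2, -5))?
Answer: -3416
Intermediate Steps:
K = -12 (K = Mul(4, -3) = -12)
Function('v')(t, L) = Add(-2, L, t) (Function('v')(t, L) = Add(Add(t, L), -2) = Add(Add(L, t), -2) = Add(-2, L, t))
Function('F')(Z, U) = Add(-12, Mul(U, Pow(Z, 2), Add(-3, U))) (Function('F')(Z, U) = Add(Mul(Mul(Mul(Add(U, -3), Z), Z), U), -12) = Add(Mul(Mul(Mul(Add(-3, U), Z), Z), U), -12) = Add(Mul(Mul(Mul(Z, Add(-3, U)), Z), U), -12) = Add(Mul(Mul(Pow(Z, 2), Add(-3, U)), U), -12) = Add(Mul(U, Pow(Z, 2), Add(-3, U)), -12) = Add(-12, Mul(U, Pow(Z, 2), Add(-3, U))))
Add(416, Mul(-1, Function('F')(31, Function('v')(-3, 9)))) = Add(416, Mul(-1, Add(-12, Mul(Pow(Add(-2, 9, -3), 2), Pow(31, 2)), Mul(-3, Add(-2, 9, -3), Pow(31, 2))))) = Add(416, Mul(-1, Add(-12, Mul(Pow(4, 2), 961), Mul(-3, 4, 961)))) = Add(416, Mul(-1, Add(-12, Mul(16, 961), -11532))) = Add(416, Mul(-1, Add(-12, 15376, -11532))) = Add(416, Mul(-1, 3832)) = Add(416, -3832) = -3416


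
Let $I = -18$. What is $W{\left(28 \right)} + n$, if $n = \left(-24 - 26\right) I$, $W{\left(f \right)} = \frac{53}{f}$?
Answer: $\frac{25253}{28} \approx 901.89$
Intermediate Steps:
$n = 900$ ($n = \left(-24 - 26\right) \left(-18\right) = \left(-50\right) \left(-18\right) = 900$)
$W{\left(28 \right)} + n = \frac{53}{28} + 900 = \frac{25253}{28}$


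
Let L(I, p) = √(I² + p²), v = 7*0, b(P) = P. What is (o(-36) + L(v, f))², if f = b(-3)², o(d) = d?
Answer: 729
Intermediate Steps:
v = 0
f = 9 (f = (-3)² = 9)
(o(-36) + L(v, f))² = (-36 + √(0² + 9²))² = (-36 + √(0 + 81))² = (-36 + √81)² = (-36 + 9)² = (-27)² = 729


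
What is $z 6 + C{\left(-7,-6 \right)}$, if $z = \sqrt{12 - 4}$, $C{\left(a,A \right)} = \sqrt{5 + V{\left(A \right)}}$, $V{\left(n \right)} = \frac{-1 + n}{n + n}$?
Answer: $12 \sqrt{2} + \frac{\sqrt{201}}{6} \approx 19.333$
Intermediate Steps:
$V{\left(n \right)} = \frac{-1 + n}{2 n}$
$C{\left(a,A \right)} = \sqrt{5 + \frac{-1 + A}{2 A}}$
$z = 2 \sqrt{2}$ ($z = \sqrt{8} = 2 \sqrt{2} \approx 2.8284$)
$z 6 + C{\left(-7,-6 \right)} = 2 \sqrt{2} \cdot 6 + \frac{\sqrt{22 - \frac{2}{-6}}}{2} = 12 \sqrt{2} + \frac{\sqrt{22 - - \frac{1}{3}}}{2} = 12 \sqrt{2} + \frac{\sqrt{22 + \frac{1}{3}}}{2} = 12 \sqrt{2} + \frac{\sqrt{\frac{67}{3}}}{2} = 12 \sqrt{2} + \frac{\frac{1}{3} \sqrt{201}}{2} = 12 \sqrt{2} + \frac{\sqrt{201}}{6}$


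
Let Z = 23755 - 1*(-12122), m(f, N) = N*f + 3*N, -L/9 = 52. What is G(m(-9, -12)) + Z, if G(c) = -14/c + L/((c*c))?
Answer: 5166247/144 ≈ 35877.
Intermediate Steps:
L = -468 (L = -9*52 = -468)
m(f, N) = 3*N + N*f
Z = 35877 (Z = 23755 + 12122 = 35877)
G(c) = -468/c**2 - 14/c (G(c) = -14/c - 468/c**2 = -468/c**2 - 14/c)
G(m(-9, -12)) + Z = 2*(-234 - (-84)*(3 - 9))/(-12*(3 - 9))**2 + 35877 = 2*(-234 - (-84)*(-6))/(-12*(-6))**2 + 35877 = 2*(-234 - 7*72)/72**2 + 35877 = 2*(1/5184)*(-234 - 504) + 35877 = 2*(1/5184)*(-738) + 35877 = -41/144 + 35877 = 5166247/144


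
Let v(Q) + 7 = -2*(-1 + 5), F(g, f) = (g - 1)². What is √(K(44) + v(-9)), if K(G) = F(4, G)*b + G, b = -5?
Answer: 4*I ≈ 4.0*I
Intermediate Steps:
F(g, f) = (-1 + g)²
K(G) = -45 + G (K(G) = (-1 + 4)²*(-5) + G = 3²*(-5) + G = 9*(-5) + G = -45 + G)
v(Q) = -15 (v(Q) = -7 - 2*(-1 + 5) = -7 - 2*4 = -7 - 8 = -15)
√(K(44) + v(-9)) = √((-45 + 44) - 15) = √(-1 - 15) = √(-16) = 4*I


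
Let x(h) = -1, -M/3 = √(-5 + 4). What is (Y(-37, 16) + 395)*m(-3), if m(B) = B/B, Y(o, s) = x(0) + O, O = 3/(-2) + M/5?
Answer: 785/2 - 3*I/5 ≈ 392.5 - 0.6*I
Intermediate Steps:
M = -3*I (M = -3*√(-5 + 4) = -3*I ≈ -3.0*I)
O = -3/2 - 3*I/5 (O = 3/(-2) - 3*I/5 = 3*(-½) - 3*I*(⅕) = -3/2 - 3*I/5 ≈ -1.5 - 0.6*I)
Y(o, s) = -5/2 - 3*I/5 (Y(o, s) = -1 + (-3/2 - 3*I/5) = -5/2 - 3*I/5)
m(B) = 1
(Y(-37, 16) + 395)*m(-3) = ((-5/2 - 3*I/5) + 395)*1 = (785/2 - 3*I/5)*1 = 785/2 - 3*I/5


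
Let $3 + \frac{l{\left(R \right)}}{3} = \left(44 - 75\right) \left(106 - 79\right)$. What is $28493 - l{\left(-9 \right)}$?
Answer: $31013$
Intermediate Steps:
$l{\left(R \right)} = -2520$ ($l{\left(R \right)} = -9 + 3 \left(44 - 75\right) \left(106 - 79\right) = -9 + 3 \left(\left(-31\right) 27\right) = -9 + 3 \left(-837\right) = -9 - 2511 = -2520$)
$28493 - l{\left(-9 \right)} = 28493 - -2520 = 28493 + 2520 = 31013$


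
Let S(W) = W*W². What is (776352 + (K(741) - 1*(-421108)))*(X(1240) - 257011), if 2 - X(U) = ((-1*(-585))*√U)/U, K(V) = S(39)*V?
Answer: -11604685998551 - 5282882163*√310/124 ≈ -1.1605e+13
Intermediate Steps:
S(W) = W³
K(V) = 59319*V (K(V) = 39³*V = 59319*V)
X(U) = 2 - 585/√U (X(U) = 2 - (-1*(-585))*√U/U = 2 - 585*√U/U = 2 - 585/√U)
(776352 + (K(741) - 1*(-421108)))*(X(1240) - 257011) = (776352 + (59319*741 - 1*(-421108)))*((2 - 117*√310/124) - 257011) = (776352 + (43955379 + 421108))*((2 - 117*√310/124) - 257011) = (776352 + 44376487)*((2 - 117*√310/124) - 257011) = 45152839*(-257009 - 117*√310/124) = -11604685998551 - 5282882163*√310/124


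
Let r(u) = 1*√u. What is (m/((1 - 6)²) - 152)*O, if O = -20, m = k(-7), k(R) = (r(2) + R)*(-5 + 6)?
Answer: 15228/5 - 4*√2/5 ≈ 3044.5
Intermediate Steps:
r(u) = √u
k(R) = R + √2 (k(R) = (√2 + R)*(-5 + 6) = (R + √2)*1 = R + √2)
m = -7 + √2 ≈ -5.5858
(m/((1 - 6)²) - 152)*O = ((-7 + √2)/((1 - 6)²) - 152)*(-20) = ((-7 + √2)/((-5)²) - 152)*(-20) = ((-7 + √2)/25 - 152)*(-20) = ((-7 + √2)*(1/25) - 152)*(-20) = ((-7/25 + √2/25) - 152)*(-20) = (-3807/25 + √2/25)*(-20) = 15228/5 - 4*√2/5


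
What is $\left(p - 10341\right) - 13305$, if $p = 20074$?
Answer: $-3572$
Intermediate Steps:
$\left(p - 10341\right) - 13305 = \left(20074 - 10341\right) - 13305 = 9733 - 13305 = -3572$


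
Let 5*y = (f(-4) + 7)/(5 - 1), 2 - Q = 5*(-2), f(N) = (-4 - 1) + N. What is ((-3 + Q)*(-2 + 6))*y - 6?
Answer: -48/5 ≈ -9.6000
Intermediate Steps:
f(N) = -5 + N
Q = 12 (Q = 2 - 5*(-2) = 2 - 1*(-10) = 2 + 10 = 12)
y = -⅒ (y = (((-5 - 4) + 7)/(5 - 1))/5 = ((-9 + 7)/4)/5 = (-2*¼)/5 = (⅕)*(-½) = -⅒ ≈ -0.10000)
((-3 + Q)*(-2 + 6))*y - 6 = ((-3 + 12)*(-2 + 6))*(-⅒) - 6 = (9*4)*(-⅒) - 6 = 36*(-⅒) - 6 = -18/5 - 6 = -48/5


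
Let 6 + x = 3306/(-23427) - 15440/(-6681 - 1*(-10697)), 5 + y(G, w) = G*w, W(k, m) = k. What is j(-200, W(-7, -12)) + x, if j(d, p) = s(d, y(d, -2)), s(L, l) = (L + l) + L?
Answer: -1545944/103161 ≈ -14.986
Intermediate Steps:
y(G, w) = -5 + G*w
s(L, l) = l + 2*L
j(d, p) = -5 (j(d, p) = (-5 + d*(-2)) + 2*d = (-5 - 2*d) + 2*d = -5)
x = -1030139/103161 (x = -6 + (3306/(-23427) - 15440/(-6681 - 1*(-10697))) = -6 + (3306*(-1/23427) - 15440/(-6681 + 10697)) = -6 + (-58/411 - 15440/4016) = -6 + (-58/411 - 15440*1/4016) = -6 + (-58/411 - 965/251) = -6 - 411173/103161 = -1030139/103161 ≈ -9.9857)
j(-200, W(-7, -12)) + x = -5 - 1030139/103161 = -1545944/103161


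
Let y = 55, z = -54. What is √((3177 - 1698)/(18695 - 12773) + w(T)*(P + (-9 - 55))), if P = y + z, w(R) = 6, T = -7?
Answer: I*√1471970346/1974 ≈ 19.436*I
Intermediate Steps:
P = 1 (P = 55 - 54 = 1)
√((3177 - 1698)/(18695 - 12773) + w(T)*(P + (-9 - 55))) = √((3177 - 1698)/(18695 - 12773) + 6*(1 + (-9 - 55))) = √(1479/5922 + 6*(1 - 64)) = √(1479*(1/5922) + 6*(-63)) = √(493/1974 - 378) = √(-745679/1974) = I*√1471970346/1974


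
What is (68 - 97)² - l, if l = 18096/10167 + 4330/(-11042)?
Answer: 15709707142/18710669 ≈ 839.61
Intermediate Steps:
l = 25965487/18710669 (l = 18096*(1/10167) + 4330*(-1/11042) = 6032/3389 - 2165/5521 = 25965487/18710669 ≈ 1.3877)
(68 - 97)² - l = (68 - 97)² - 1*25965487/18710669 = (-29)² - 25965487/18710669 = 841 - 25965487/18710669 = 15709707142/18710669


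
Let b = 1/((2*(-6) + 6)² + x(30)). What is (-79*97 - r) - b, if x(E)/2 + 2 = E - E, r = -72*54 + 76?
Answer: -123233/32 ≈ -3851.0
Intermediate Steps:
r = -3812 (r = -3888 + 76 = -3812)
x(E) = -4 (x(E) = -4 + 2*(E - E) = -4 + 2*0 = -4 + 0 = -4)
b = 1/32 (b = 1/((2*(-6) + 6)² - 4) = 1/((-12 + 6)² - 4) = 1/((-6)² - 4) = 1/(36 - 4) = 1/32 ≈ 0.031250)
(-79*97 - r) - b = (-79*97 - 1*(-3812)) - 1*1/32 = (-7663 + 3812) - 1/32 = -3851 - 1/32 = -123233/32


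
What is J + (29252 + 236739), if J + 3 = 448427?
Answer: 714415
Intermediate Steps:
J = 448424 (J = -3 + 448427 = 448424)
J + (29252 + 236739) = 448424 + (29252 + 236739) = 448424 + 265991 = 714415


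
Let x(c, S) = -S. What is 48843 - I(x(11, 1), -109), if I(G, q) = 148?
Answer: 48695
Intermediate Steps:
48843 - I(x(11, 1), -109) = 48843 - 1*148 = 48843 - 148 = 48695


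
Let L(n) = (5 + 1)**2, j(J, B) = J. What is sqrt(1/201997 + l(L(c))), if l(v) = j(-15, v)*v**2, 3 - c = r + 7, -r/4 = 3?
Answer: I*sqrt(793206198692963)/201997 ≈ 139.43*I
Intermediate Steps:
r = -12 (r = -4*3 = -12)
c = 8 (c = 3 - (-12 + 7) = 3 - 1*(-5) = 3 + 5 = 8)
L(n) = 36 (L(n) = 6**2 = 36)
l(v) = -15*v**2
sqrt(1/201997 + l(L(c))) = sqrt(1/201997 - 15*36**2) = sqrt(1/201997 - 15*1296) = sqrt(1/201997 - 19440) = sqrt(-3926821679/201997) = I*sqrt(793206198692963)/201997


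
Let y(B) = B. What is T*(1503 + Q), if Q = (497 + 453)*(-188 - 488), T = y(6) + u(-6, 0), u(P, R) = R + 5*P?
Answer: 15376728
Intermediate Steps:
T = -24 (T = 6 + (0 + 5*(-6)) = 6 + (0 - 30) = 6 - 30 = -24)
Q = -642200 (Q = 950*(-676) = -642200)
T*(1503 + Q) = -24*(1503 - 642200) = -24*(-640697) = 15376728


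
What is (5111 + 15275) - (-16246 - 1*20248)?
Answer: 56880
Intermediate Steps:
(5111 + 15275) - (-16246 - 1*20248) = 20386 - (-16246 - 20248) = 20386 - 1*(-36494) = 20386 + 36494 = 56880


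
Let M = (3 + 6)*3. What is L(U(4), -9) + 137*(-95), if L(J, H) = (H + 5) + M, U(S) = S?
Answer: -12992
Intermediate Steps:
M = 27 (M = 9*3 = 27)
L(J, H) = 32 + H (L(J, H) = (H + 5) + 27 = (5 + H) + 27 = 32 + H)
L(U(4), -9) + 137*(-95) = (32 - 9) + 137*(-95) = 23 - 13015 = -12992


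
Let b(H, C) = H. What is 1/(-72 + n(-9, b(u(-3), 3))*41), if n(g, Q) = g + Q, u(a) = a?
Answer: -1/564 ≈ -0.0017731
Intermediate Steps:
n(g, Q) = Q + g
1/(-72 + n(-9, b(u(-3), 3))*41) = 1/(-72 + (-3 - 9)*41) = 1/(-72 - 12*41) = 1/(-72 - 492) = 1/(-564) = -1/564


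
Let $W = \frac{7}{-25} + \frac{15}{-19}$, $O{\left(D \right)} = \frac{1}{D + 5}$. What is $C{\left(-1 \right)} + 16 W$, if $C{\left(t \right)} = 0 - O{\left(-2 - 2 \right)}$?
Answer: $- \frac{8603}{475} \approx -18.112$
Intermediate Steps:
$O{\left(D \right)} = \frac{1}{5 + D}$
$C{\left(t \right)} = -1$ ($C{\left(t \right)} = 0 - \frac{1}{5 - 4} = 0 - 1^{-1} = 0 - 1 = -1$)
$W = - \frac{508}{475}$ ($W = 7 \left(- \frac{1}{25}\right) + 15 \left(- \frac{1}{19}\right) = - \frac{7}{25} - \frac{15}{19} = - \frac{508}{475} \approx -1.0695$)
$C{\left(-1 \right)} + 16 W = -1 + 16 \left(- \frac{508}{475}\right) = -1 - \frac{8128}{475} = - \frac{8603}{475}$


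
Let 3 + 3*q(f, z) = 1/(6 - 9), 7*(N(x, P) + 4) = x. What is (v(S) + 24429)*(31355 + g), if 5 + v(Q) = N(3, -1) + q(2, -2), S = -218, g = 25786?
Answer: 1395344219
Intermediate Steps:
N(x, P) = -4 + x/7
q(f, z) = -10/9 (q(f, z) = -1 + 1/(3*(6 - 9)) = -1 + (1/3)/(-3) = -1 + (1/3)*(-1/3) = -1 - 1/9 = -10/9)
v(Q) = -610/63 (v(Q) = -5 + ((-4 + (1/7)*3) - 10/9) = -5 + ((-4 + 3/7) - 10/9) = -5 + (-25/7 - 10/9) = -5 - 295/63 = -610/63)
(v(S) + 24429)*(31355 + g) = (-610/63 + 24429)*(31355 + 25786) = (1538417/63)*57141 = 1395344219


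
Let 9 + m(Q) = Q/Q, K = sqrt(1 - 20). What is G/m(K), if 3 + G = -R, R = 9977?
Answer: 2495/2 ≈ 1247.5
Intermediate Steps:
K = I*sqrt(19) (K = sqrt(-19) = I*sqrt(19) ≈ 4.3589*I)
m(Q) = -8 (m(Q) = -9 + Q/Q = -9 + 1 = -8)
G = -9980 (G = -3 - 1*9977 = -3 - 9977 = -9980)
G/m(K) = -9980/(-8) = -9980*(-1/8) = 2495/2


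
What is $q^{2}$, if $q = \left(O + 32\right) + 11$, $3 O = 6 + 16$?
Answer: $\frac{22801}{9} \approx 2533.4$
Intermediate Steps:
$O = \frac{22}{3}$ ($O = \frac{6 + 16}{3} = \frac{1}{3} \cdot 22 = \frac{22}{3} \approx 7.3333$)
$q = \frac{151}{3}$ ($q = \left(\frac{22}{3} + 32\right) + 11 = \frac{118}{3} + 11 = \frac{151}{3} \approx 50.333$)
$q^{2} = \left(\frac{151}{3}\right)^{2} = \frac{22801}{9}$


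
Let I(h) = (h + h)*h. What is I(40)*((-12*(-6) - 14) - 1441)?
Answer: -4425600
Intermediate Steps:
I(h) = 2*h² (I(h) = (2*h)*h = 2*h²)
I(40)*((-12*(-6) - 14) - 1441) = (2*40²)*((-12*(-6) - 14) - 1441) = (2*1600)*((72 - 14) - 1441) = 3200*(58 - 1441) = 3200*(-1383) = -4425600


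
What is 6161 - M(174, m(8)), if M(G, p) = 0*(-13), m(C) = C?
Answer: 6161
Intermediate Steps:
M(G, p) = 0
6161 - M(174, m(8)) = 6161 - 1*0 = 6161 + 0 = 6161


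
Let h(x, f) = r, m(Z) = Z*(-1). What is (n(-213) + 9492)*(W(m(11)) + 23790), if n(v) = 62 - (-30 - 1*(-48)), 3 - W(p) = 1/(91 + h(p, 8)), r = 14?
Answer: 23823445504/105 ≈ 2.2689e+8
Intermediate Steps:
m(Z) = -Z
h(x, f) = 14
W(p) = 314/105 (W(p) = 3 - 1/(91 + 14) = 3 - 1/105 = 314/105)
n(v) = 44 (n(v) = 62 - (-30 + 48) = 62 - 1*18 = 62 - 18 = 44)
(n(-213) + 9492)*(W(m(11)) + 23790) = (44 + 9492)*(314/105 + 23790) = 9536*(2498264/105) = 23823445504/105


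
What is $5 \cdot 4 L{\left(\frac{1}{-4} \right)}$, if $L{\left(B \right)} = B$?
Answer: $-5$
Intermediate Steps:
$5 \cdot 4 L{\left(\frac{1}{-4} \right)} = \frac{5 \cdot 4}{-4} = 20 \left(- \frac{1}{4}\right) = -5$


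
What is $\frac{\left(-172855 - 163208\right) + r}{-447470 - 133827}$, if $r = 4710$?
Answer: $\frac{331353}{581297} \approx 0.57002$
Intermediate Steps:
$\frac{\left(-172855 - 163208\right) + r}{-447470 - 133827} = \frac{\left(-172855 - 163208\right) + 4710}{-447470 - 133827} = \frac{-336063 + 4710}{-581297} = \left(-331353\right) \left(- \frac{1}{581297}\right) = \frac{331353}{581297}$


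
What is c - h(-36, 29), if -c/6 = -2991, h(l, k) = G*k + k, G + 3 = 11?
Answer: 17685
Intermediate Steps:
G = 8 (G = -3 + 11 = 8)
h(l, k) = 9*k (h(l, k) = 8*k + k = 9*k)
c = 17946 (c = -6*(-2991) = 17946)
c - h(-36, 29) = 17946 - 9*29 = 17946 - 1*261 = 17946 - 261 = 17685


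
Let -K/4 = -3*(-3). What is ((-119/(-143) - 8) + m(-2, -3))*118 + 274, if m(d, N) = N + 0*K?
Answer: -132390/143 ≈ -925.80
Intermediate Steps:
K = -36 (K = -(-12)*(-3) = -4*9 = -36)
m(d, N) = N (m(d, N) = N + 0*(-36) = N + 0 = N)
((-119/(-143) - 8) + m(-2, -3))*118 + 274 = ((-119/(-143) - 8) - 3)*118 + 274 = ((-119*(-1/143) - 8) - 3)*118 + 274 = ((119/143 - 8) - 3)*118 + 274 = (-1025/143 - 3)*118 + 274 = -1454/143*118 + 274 = -171572/143 + 274 = -132390/143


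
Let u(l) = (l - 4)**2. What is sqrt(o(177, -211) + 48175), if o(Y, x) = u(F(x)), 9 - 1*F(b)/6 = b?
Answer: 11*sqrt(14711) ≈ 1334.2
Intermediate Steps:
F(b) = 54 - 6*b
u(l) = (-4 + l)**2
o(Y, x) = (50 - 6*x)**2 (o(Y, x) = (-4 + (54 - 6*x))**2 = (50 - 6*x)**2)
sqrt(o(177, -211) + 48175) = sqrt(4*(-25 + 3*(-211))**2 + 48175) = sqrt(4*(-25 - 633)**2 + 48175) = sqrt(4*(-658)**2 + 48175) = sqrt(4*432964 + 48175) = sqrt(1731856 + 48175) = sqrt(1780031) = 11*sqrt(14711)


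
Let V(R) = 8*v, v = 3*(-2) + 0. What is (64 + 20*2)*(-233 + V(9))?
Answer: -29224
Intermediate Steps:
v = -6 (v = -6 + 0 = -6)
V(R) = -48 (V(R) = 8*(-6) = -48)
(64 + 20*2)*(-233 + V(9)) = (64 + 20*2)*(-233 - 48) = (64 + 40)*(-281) = 104*(-281) = -29224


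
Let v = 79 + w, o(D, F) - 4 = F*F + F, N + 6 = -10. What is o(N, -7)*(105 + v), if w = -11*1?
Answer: 7958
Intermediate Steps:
w = -11
N = -16 (N = -6 - 10 = -16)
o(D, F) = 4 + F + F² (o(D, F) = 4 + (F*F + F) = 4 + (F² + F) = 4 + (F + F²) = 4 + F + F²)
v = 68 (v = 79 - 11 = 68)
o(N, -7)*(105 + v) = (4 - 7 + (-7)²)*(105 + 68) = (4 - 7 + 49)*173 = 46*173 = 7958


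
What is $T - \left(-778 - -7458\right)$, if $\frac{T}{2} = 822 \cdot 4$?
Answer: $-104$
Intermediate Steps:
$T = 6576$ ($T = 2 \cdot 822 \cdot 4 = 2 \cdot 3288 = 6576$)
$T - \left(-778 - -7458\right) = 6576 - \left(-778 - -7458\right) = 6576 - \left(-778 + 7458\right) = 6576 - 6680 = -104$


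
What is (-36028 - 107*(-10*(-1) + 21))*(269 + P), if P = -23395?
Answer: 909892470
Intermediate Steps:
(-36028 - 107*(-10*(-1) + 21))*(269 + P) = (-36028 - 107*(-10*(-1) + 21))*(269 - 23395) = (-36028 - 107*(10 + 21))*(-23126) = (-36028 - 107*31)*(-23126) = (-36028 - 3317)*(-23126) = -39345*(-23126) = 909892470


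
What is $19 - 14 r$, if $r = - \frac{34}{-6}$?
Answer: $- \frac{181}{3} \approx -60.333$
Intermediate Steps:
$r = \frac{17}{3}$ ($r = \left(-34\right) \left(- \frac{1}{6}\right) = \frac{17}{3} \approx 5.6667$)
$19 - 14 r = 19 - \frac{238}{3} = - \frac{181}{3}$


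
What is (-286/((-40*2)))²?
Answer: 20449/1600 ≈ 12.781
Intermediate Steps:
(-286/((-40*2)))² = (-286/(-80))² = (-286*(-1/80))² = (143/40)² = 20449/1600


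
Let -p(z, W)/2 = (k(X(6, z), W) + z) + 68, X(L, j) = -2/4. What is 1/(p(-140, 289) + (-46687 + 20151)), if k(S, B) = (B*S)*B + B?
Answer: 1/56551 ≈ 1.7683e-5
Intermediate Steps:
X(L, j) = -1/2 (X(L, j) = -2*1/4 = -1/2)
k(S, B) = B + S*B**2 (k(S, B) = S*B**2 + B = B + S*B**2)
p(z, W) = -136 - 2*z - 2*W*(1 - W/2) (p(z, W) = -2*((W*(1 + W*(-1/2)) + z) + 68) = -2*((W*(1 - W/2) + z) + 68) = -2*((z + W*(1 - W/2)) + 68) = -2*(68 + z + W*(1 - W/2)) = -136 - 2*z - 2*W*(1 - W/2))
1/(p(-140, 289) + (-46687 + 20151)) = 1/((-136 - 2*(-140) + 289*(-2 + 289)) + (-46687 + 20151)) = 1/((-136 + 280 + 289*287) - 26536) = 1/((-136 + 280 + 82943) - 26536) = 1/(83087 - 26536) = 1/56551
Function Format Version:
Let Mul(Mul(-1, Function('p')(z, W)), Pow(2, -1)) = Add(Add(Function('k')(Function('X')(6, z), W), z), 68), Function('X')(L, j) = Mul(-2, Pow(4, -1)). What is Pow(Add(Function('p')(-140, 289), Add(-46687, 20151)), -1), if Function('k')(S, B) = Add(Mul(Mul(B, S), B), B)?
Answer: Rational(1, 56551) ≈ 1.7683e-5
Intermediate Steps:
Function('X')(L, j) = Rational(-1, 2) (Function('X')(L, j) = Mul(-2, Rational(1, 4)) = Rational(-1, 2))
Function('k')(S, B) = Add(B, Mul(S, Pow(B, 2))) (Function('k')(S, B) = Add(Mul(S, Pow(B, 2)), B) = Add(B, Mul(S, Pow(B, 2))))
Function('p')(z, W) = Add(-136, Mul(-2, z), Mul(-2, W, Add(1, Mul(Rational(-1, 2), W)))) (Function('p')(z, W) = Mul(-2, Add(Add(Mul(W, Add(1, Mul(W, Rational(-1, 2)))), z), 68)) = Mul(-2, Add(Add(Mul(W, Add(1, Mul(Rational(-1, 2), W))), z), 68)) = Mul(-2, Add(Add(z, Mul(W, Add(1, Mul(Rational(-1, 2), W)))), 68)) = Mul(-2, Add(68, z, Mul(W, Add(1, Mul(Rational(-1, 2), W))))) = Add(-136, Mul(-2, z), Mul(-2, W, Add(1, Mul(Rational(-1, 2), W)))))
Pow(Add(Function('p')(-140, 289), Add(-46687, 20151)), -1) = Pow(Add(Add(-136, Mul(-2, -140), Mul(289, Add(-2, 289))), Add(-46687, 20151)), -1) = Pow(Add(Add(-136, 280, Mul(289, 287)), -26536), -1) = Pow(Add(Add(-136, 280, 82943), -26536), -1) = Pow(Add(83087, -26536), -1) = Pow(56551, -1) = Rational(1, 56551)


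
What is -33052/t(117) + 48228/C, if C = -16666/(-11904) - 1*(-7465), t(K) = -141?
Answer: 1509305790572/6266041833 ≈ 240.87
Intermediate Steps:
C = 44440013/5952 (C = -16666*(-1/11904) + 7465 = 8333/5952 + 7465 = 44440013/5952 ≈ 7466.4)
-33052/t(117) + 48228/C = -33052/(-141) + 48228/(44440013/5952) = -33052*(-1/141) + 48228*(5952/44440013) = 33052/141 + 287053056/44440013 = 1509305790572/6266041833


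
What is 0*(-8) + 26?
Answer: 26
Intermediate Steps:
0*(-8) + 26 = 0 + 26 = 26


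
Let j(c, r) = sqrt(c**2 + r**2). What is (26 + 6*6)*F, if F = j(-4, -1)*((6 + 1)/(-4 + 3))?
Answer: -434*sqrt(17) ≈ -1789.4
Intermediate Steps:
F = -7*sqrt(17) (F = sqrt((-4)**2 + (-1)**2)*((6 + 1)/(-4 + 3)) = sqrt(16 + 1)*(7/(-1)) = sqrt(17)*(7*(-1)) = sqrt(17)*(-7) = -7*sqrt(17) ≈ -28.862)
(26 + 6*6)*F = (26 + 6*6)*(-7*sqrt(17)) = (26 + 36)*(-7*sqrt(17)) = 62*(-7*sqrt(17)) = -434*sqrt(17)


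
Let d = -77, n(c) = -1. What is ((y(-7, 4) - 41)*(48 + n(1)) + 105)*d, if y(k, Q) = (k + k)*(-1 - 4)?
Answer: -113036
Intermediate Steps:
y(k, Q) = -10*k (y(k, Q) = (2*k)*(-5) = -10*k)
((y(-7, 4) - 41)*(48 + n(1)) + 105)*d = ((-10*(-7) - 41)*(48 - 1) + 105)*(-77) = ((70 - 41)*47 + 105)*(-77) = (29*47 + 105)*(-77) = (1363 + 105)*(-77) = 1468*(-77) = -113036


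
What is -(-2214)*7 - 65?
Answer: 15433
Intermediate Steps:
-(-2214)*7 - 65 = -123*(-126) - 65 = 15498 - 65 = 15433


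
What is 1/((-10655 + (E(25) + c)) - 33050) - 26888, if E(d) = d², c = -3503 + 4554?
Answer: -1130075753/42029 ≈ -26888.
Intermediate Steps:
c = 1051
1/((-10655 + (E(25) + c)) - 33050) - 26888 = 1/((-10655 + (25² + 1051)) - 33050) - 26888 = 1/((-10655 + (625 + 1051)) - 33050) - 26888 = 1/((-10655 + 1676) - 33050) - 26888 = 1/(-8979 - 33050) - 26888 = 1/(-42029) - 26888 = -1/42029 - 26888 = -1130075753/42029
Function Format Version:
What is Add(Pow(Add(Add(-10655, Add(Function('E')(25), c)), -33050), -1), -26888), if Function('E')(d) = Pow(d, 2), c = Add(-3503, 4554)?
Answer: Rational(-1130075753, 42029) ≈ -26888.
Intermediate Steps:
c = 1051
Add(Pow(Add(Add(-10655, Add(Function('E')(25), c)), -33050), -1), -26888) = Add(Pow(Add(Add(-10655, Add(Pow(25, 2), 1051)), -33050), -1), -26888) = Add(Pow(Add(Add(-10655, Add(625, 1051)), -33050), -1), -26888) = Add(Pow(Add(Add(-10655, 1676), -33050), -1), -26888) = Add(Pow(Add(-8979, -33050), -1), -26888) = Add(Pow(-42029, -1), -26888) = Add(Rational(-1, 42029), -26888) = Rational(-1130075753, 42029)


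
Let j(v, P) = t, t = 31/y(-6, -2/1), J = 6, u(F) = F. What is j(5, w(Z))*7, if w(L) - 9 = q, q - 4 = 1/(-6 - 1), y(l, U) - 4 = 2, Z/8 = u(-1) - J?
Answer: 217/6 ≈ 36.167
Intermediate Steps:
Z = -56 (Z = 8*(-1 - 1*6) = 8*(-1 - 6) = 8*(-7) = -56)
y(l, U) = 6 (y(l, U) = 4 + 2 = 6)
q = 27/7 (q = 4 + 1/(-6 - 1) = 4 + 1/(-7) = 4 - ⅐ = 27/7 ≈ 3.8571)
w(L) = 90/7 (w(L) = 9 + 27/7 = 90/7)
t = 31/6 ≈ 5.1667
j(v, P) = 31/6
j(5, w(Z))*7 = (31/6)*7 = 217/6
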